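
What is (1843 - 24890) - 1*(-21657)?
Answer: -1390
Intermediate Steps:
(1843 - 24890) - 1*(-21657) = -23047 + 21657 = -1390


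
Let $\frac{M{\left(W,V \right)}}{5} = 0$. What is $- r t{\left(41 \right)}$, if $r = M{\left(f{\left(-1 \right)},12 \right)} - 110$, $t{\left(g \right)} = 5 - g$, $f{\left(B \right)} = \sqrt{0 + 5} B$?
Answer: $-3960$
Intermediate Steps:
$f{\left(B \right)} = B \sqrt{5}$ ($f{\left(B \right)} = \sqrt{5} B = B \sqrt{5}$)
$M{\left(W,V \right)} = 0$ ($M{\left(W,V \right)} = 5 \cdot 0 = 0$)
$r = -110$ ($r = 0 - 110 = -110$)
$- r t{\left(41 \right)} = \left(-1\right) \left(-110\right) \left(5 - 41\right) = 110 \left(5 - 41\right) = 110 \left(-36\right) = -3960$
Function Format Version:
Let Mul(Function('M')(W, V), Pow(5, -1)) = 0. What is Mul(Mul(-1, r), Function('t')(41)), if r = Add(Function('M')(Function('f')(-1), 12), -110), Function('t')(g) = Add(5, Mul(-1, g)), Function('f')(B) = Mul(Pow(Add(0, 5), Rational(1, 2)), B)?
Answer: -3960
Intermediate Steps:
Function('f')(B) = Mul(B, Pow(5, Rational(1, 2))) (Function('f')(B) = Mul(Pow(5, Rational(1, 2)), B) = Mul(B, Pow(5, Rational(1, 2))))
Function('M')(W, V) = 0 (Function('M')(W, V) = Mul(5, 0) = 0)
r = -110 (r = Add(0, -110) = -110)
Mul(Mul(-1, r), Function('t')(41)) = Mul(Mul(-1, -110), Add(5, Mul(-1, 41))) = Mul(110, Add(5, -41)) = Mul(110, -36) = -3960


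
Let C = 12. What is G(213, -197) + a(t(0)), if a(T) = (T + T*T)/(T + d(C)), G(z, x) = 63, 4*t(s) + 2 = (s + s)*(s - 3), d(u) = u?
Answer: 2897/46 ≈ 62.978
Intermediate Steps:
t(s) = -½ + s*(-3 + s)/2 (t(s) = -½ + ((s + s)*(s - 3))/4 = -½ + ((2*s)*(-3 + s))/4 = -½ + (2*s*(-3 + s))/4 = -½ + s*(-3 + s)/2)
a(T) = (T + T²)/(12 + T) (a(T) = (T + T*T)/(T + 12) = (T + T²)/(12 + T))
G(213, -197) + a(t(0)) = 63 + (-½ + (½)*0² - 3/2*0)*(1 + (-½ + (½)*0² - 3/2*0))/(12 + (-½ + (½)*0² - 3/2*0)) = 63 + (-½ + (½)*0 + 0)*(1 + (-½ + (½)*0 + 0))/(12 + (-½ + (½)*0 + 0)) = 63 + (-½ + 0 + 0)*(1 + (-½ + 0 + 0))/(12 + (-½ + 0 + 0)) = 63 - (1 - ½)/(2*(12 - ½)) = 63 - ½*½/23/2 = 63 - ½*2/23*½ = 63 - 1/46 = 2897/46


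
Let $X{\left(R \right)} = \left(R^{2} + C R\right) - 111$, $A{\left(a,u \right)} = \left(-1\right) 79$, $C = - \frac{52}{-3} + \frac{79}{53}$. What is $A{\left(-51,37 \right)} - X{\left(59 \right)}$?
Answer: $- \frac{724978}{159} \approx -4559.6$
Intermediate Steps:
$C = \frac{2993}{159}$ ($C = \left(-52\right) \left(- \frac{1}{3}\right) + 79 \cdot \frac{1}{53} = \frac{52}{3} + \frac{79}{53} = \frac{2993}{159} \approx 18.824$)
$A{\left(a,u \right)} = -79$
$X{\left(R \right)} = -111 + R^{2} + \frac{2993 R}{159}$ ($X{\left(R \right)} = \left(R^{2} + \frac{2993 R}{159}\right) - 111 = -111 + R^{2} + \frac{2993 R}{159}$)
$A{\left(-51,37 \right)} - X{\left(59 \right)} = -79 - \left(-111 + 59^{2} + \frac{2993}{159} \cdot 59\right) = -79 - \left(-111 + 3481 + \frac{176587}{159}\right) = -79 - \frac{712417}{159} = - \frac{724978}{159}$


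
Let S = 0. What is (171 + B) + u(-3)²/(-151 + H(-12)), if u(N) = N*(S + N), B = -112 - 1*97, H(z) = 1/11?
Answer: -63971/1660 ≈ -38.537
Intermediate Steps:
H(z) = 1/11
B = -209 (B = -112 - 97 = -209)
u(N) = N² (u(N) = N*(0 + N) = N*N = N²)
(171 + B) + u(-3)²/(-151 + H(-12)) = (171 - 209) + ((-3)²)²/(-151 + 1/11) = -38 + 9²/(-1660/11) = -38 + 81*(-11/1660) = -38 - 891/1660 = -63971/1660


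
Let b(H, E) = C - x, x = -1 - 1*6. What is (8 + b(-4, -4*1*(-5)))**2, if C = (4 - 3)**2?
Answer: 256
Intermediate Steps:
C = 1 (C = 1**2 = 1)
x = -7 (x = -1 - 6 = -7)
b(H, E) = 8 (b(H, E) = 1 - 1*(-7) = 1 + 7 = 8)
(8 + b(-4, -4*1*(-5)))**2 = (8 + 8)**2 = 16**2 = 256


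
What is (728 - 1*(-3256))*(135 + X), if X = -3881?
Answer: -14924064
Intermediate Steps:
(728 - 1*(-3256))*(135 + X) = (728 - 1*(-3256))*(135 - 3881) = (728 + 3256)*(-3746) = 3984*(-3746) = -14924064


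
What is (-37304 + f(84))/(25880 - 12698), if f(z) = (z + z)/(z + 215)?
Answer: -5576864/1970709 ≈ -2.8299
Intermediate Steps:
f(z) = 2*z/(215 + z) (f(z) = (2*z)/(215 + z) = 2*z/(215 + z))
(-37304 + f(84))/(25880 - 12698) = (-37304 + 2*84/(215 + 84))/(25880 - 12698) = (-37304 + 2*84/299)/13182 = (-37304 + 2*84*(1/299))*(1/13182) = (-37304 + 168/299)*(1/13182) = -11153728/299*1/13182 = -5576864/1970709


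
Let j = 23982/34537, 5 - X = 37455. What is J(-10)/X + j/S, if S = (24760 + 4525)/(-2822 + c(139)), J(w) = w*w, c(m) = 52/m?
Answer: -7326180995218/105299535860995 ≈ -0.069575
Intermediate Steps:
X = -37450 (X = 5 - 1*37455 = 5 - 37455 = -37450)
J(w) = w**2
j = 23982/34537 (j = 23982*(1/34537) = 23982/34537 ≈ 0.69439)
S = -4070615/392206 (S = (24760 + 4525)/(-2822 + 52/139) = 29285/(-2822 + 52*(1/139)) = 29285/(-2822 + 52/139) = 29285/(-392206/139) = 29285*(-139/392206) = -4070615/392206 ≈ -10.379)
J(-10)/X + j/S = (-10)**2/(-37450) + 23982/(34537*(-4070615/392206)) = 100*(-1/37450) + (23982/34537)*(-392206/4070615) = -2/749 - 9405884292/140586830255 = -7326180995218/105299535860995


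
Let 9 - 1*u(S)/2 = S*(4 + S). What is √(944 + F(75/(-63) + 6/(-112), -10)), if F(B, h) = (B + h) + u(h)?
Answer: √5861814/84 ≈ 28.823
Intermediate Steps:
u(S) = 18 - 2*S*(4 + S)
F(B, h) = 18 + B - 7*h - 2*h² (F(B, h) = (B + h) + (18 - 8*h - 2*h²) = 18 + B - 7*h - 2*h²)
√(944 + F(75/(-63) + 6/(-112), -10)) = √(944 + (18 + (75/(-63) + 6/(-112)) - 7*(-10) - 2*(-10)²)) = √(944 + (18 + (75*(-1/63) + 6*(-1/112)) + 70 - 2*100)) = √(944 + (18 + (-25/21 - 3/56) + 70 - 200)) = √(944 + (18 - 209/168 + 70 - 200)) = √(944 - 19025/168) = √(139567/168) = √5861814/84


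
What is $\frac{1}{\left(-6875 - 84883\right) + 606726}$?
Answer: $\frac{1}{514968} \approx 1.9419 \cdot 10^{-6}$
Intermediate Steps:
$\frac{1}{\left(-6875 - 84883\right) + 606726} = \frac{1}{-91758 + 606726} = \frac{1}{514968}$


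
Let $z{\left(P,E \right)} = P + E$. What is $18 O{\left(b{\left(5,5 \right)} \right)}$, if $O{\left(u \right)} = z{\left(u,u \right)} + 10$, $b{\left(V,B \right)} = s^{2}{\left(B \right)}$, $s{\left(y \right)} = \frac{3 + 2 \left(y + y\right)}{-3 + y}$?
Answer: $4941$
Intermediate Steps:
$s{\left(y \right)} = \frac{3 + 4 y}{-3 + y}$ ($s{\left(y \right)} = \frac{3 + 2 \cdot 2 y}{-3 + y} = \frac{3 + 4 y}{-3 + y}$)
$z{\left(P,E \right)} = E + P$
$b{\left(V,B \right)} = \frac{\left(3 + 4 B\right)^{2}}{\left(-3 + B\right)^{2}}$ ($b{\left(V,B \right)} = \left(\frac{3 + 4 B}{-3 + B}\right)^{2} = \frac{\left(3 + 4 B\right)^{2}}{\left(-3 + B\right)^{2}}$)
$O{\left(u \right)} = 10 + 2 u$ ($O{\left(u \right)} = \left(u + u\right) + 10 = 2 u + 10 = 10 + 2 u$)
$18 O{\left(b{\left(5,5 \right)} \right)} = 18 \left(10 + 2 \frac{\left(3 + 4 \cdot 5\right)^{2}}{\left(-3 + 5\right)^{2}}\right) = 18 \left(10 + 2 \frac{\left(3 + 20\right)^{2}}{4}\right) = 18 \left(10 + 2 \frac{23^{2}}{4}\right) = 18 \left(10 + 2 \cdot \frac{1}{4} \cdot 529\right) = 18 \left(10 + 2 \cdot \frac{529}{4}\right) = 18 \left(10 + \frac{529}{2}\right) = 18 \cdot \frac{549}{2} = 4941$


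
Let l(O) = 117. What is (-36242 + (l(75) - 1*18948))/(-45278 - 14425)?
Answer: 55073/59703 ≈ 0.92245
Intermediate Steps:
(-36242 + (l(75) - 1*18948))/(-45278 - 14425) = (-36242 + (117 - 1*18948))/(-45278 - 14425) = (-36242 + (117 - 18948))/(-59703) = (-36242 - 18831)*(-1/59703) = -55073*(-1/59703) = 55073/59703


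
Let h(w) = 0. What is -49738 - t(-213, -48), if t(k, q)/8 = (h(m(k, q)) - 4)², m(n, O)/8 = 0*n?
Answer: -49866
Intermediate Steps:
m(n, O) = 0 (m(n, O) = 8*(0*n) = 8*0 = 0)
t(k, q) = 128 (t(k, q) = 8*(0 - 4)² = 8*(-4)² = 8*16 = 128)
-49738 - t(-213, -48) = -49738 - 1*128 = -49738 - 128 = -49866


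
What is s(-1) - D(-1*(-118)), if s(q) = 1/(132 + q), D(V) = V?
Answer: -15457/131 ≈ -117.99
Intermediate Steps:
s(-1) - D(-1*(-118)) = 1/(132 - 1) - (-1)*(-118) = 1/131 - 1*118 = 1/131 - 118 = -15457/131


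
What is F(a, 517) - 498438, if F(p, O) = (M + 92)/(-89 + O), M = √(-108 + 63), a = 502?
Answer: -53332843/107 + 3*I*√5/428 ≈ -4.9844e+5 + 0.015673*I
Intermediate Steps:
M = 3*I*√5 (M = √(-45) = 3*I*√5 ≈ 6.7082*I)
F(p, O) = (92 + 3*I*√5)/(-89 + O) (F(p, O) = (3*I*√5 + 92)/(-89 + O) = (92 + 3*I*√5)/(-89 + O))
F(a, 517) - 498438 = (92 + 3*I*√5)/(-89 + 517) - 498438 = (92 + 3*I*√5)/428 - 498438 = (23/107 + 3*I*√5/428) - 498438 = -53332843/107 + 3*I*√5/428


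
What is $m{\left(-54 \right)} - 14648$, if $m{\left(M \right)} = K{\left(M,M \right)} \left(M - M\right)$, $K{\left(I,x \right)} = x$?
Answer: $-14648$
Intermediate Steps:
$m{\left(M \right)} = 0$ ($m{\left(M \right)} = M \left(M - M\right) = M 0 = 0$)
$m{\left(-54 \right)} - 14648 = 0 - 14648 = -14648$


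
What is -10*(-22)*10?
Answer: 2200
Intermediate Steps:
-10*(-22)*10 = 220*10 = 2200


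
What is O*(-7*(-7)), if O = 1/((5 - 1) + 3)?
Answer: 7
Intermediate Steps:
O = ⅐ (O = 1/(4 + 3) = 1/7 = ⅐ ≈ 0.14286)
O*(-7*(-7)) = (-7*(-7))/7 = (⅐)*49 = 7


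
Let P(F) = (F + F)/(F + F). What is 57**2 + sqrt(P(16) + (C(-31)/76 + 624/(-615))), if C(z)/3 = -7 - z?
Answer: 3249 + sqrt(14150535)/3895 ≈ 3250.0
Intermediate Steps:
P(F) = 1 (P(F) = (2*F)/((2*F)) = (2*F)*(1/(2*F)) = 1)
C(z) = -21 - 3*z (C(z) = 3*(-7 - z) = -21 - 3*z)
57**2 + sqrt(P(16) + (C(-31)/76 + 624/(-615))) = 57**2 + sqrt(1 + ((-21 - 3*(-31))/76 + 624/(-615))) = 3249 + sqrt(1 + ((-21 + 93)*(1/76) + 624*(-1/615))) = 3249 + sqrt(1 + (72*(1/76) - 208/205)) = 3249 + sqrt(1 + (18/19 - 208/205)) = 3249 + sqrt(1 - 262/3895) = 3249 + sqrt(3633/3895) = 3249 + sqrt(14150535)/3895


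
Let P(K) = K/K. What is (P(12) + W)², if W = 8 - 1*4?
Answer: 25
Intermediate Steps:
W = 4 (W = 8 - 4 = 4)
P(K) = 1
(P(12) + W)² = (1 + 4)² = 5² = 25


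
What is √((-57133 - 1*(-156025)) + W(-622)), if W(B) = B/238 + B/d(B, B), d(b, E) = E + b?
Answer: √5601518734/238 ≈ 314.47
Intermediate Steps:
W(B) = ½ + B/238 (W(B) = B/238 + B/(B + B) = B*(1/238) + B/((2*B)) = B/238 + B*(1/(2*B)) = B/238 + ½ = ½ + B/238)
√((-57133 - 1*(-156025)) + W(-622)) = √((-57133 - 1*(-156025)) + (½ + (1/238)*(-622))) = √((-57133 + 156025) + (½ - 311/119)) = √(98892 - 503/238) = √(23535793/238) = √5601518734/238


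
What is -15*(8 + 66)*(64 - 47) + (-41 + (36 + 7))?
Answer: -18868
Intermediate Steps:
-15*(8 + 66)*(64 - 47) + (-41 + (36 + 7)) = -1110*17 + (-41 + 43) = -15*1258 + 2 = -18870 + 2 = -18868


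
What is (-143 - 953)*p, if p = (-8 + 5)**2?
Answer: -9864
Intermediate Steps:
p = 9 (p = (-3)**2 = 9)
(-143 - 953)*p = (-143 - 953)*9 = -1096*9 = -9864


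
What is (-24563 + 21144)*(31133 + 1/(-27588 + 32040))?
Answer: -473887476023/4452 ≈ -1.0644e+8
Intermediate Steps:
(-24563 + 21144)*(31133 + 1/(-27588 + 32040)) = -3419*(31133 + 1/4452) = -3419*138604117/4452 = -473887476023/4452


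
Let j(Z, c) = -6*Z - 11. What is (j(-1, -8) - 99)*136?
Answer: -14144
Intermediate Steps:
j(Z, c) = -11 - 6*Z
(j(-1, -8) - 99)*136 = ((-11 - 6*(-1)) - 99)*136 = ((-11 + 6) - 99)*136 = (-5 - 99)*136 = -104*136 = -14144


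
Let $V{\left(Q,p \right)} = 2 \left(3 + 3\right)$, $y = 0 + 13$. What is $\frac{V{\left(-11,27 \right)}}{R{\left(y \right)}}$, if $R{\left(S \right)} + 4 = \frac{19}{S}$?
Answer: $- \frac{52}{11} \approx -4.7273$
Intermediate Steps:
$y = 13$
$R{\left(S \right)} = -4 + \frac{19}{S}$
$V{\left(Q,p \right)} = 12$ ($V{\left(Q,p \right)} = 2 \cdot 6 = 12$)
$\frac{V{\left(-11,27 \right)}}{R{\left(y \right)}} = \frac{12}{-4 + \frac{19}{13}} = \frac{12}{- \frac{33}{13}} = 12 \left(- \frac{13}{33}\right) = - \frac{52}{11}$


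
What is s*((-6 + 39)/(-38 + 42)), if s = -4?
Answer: -33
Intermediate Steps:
s*((-6 + 39)/(-38 + 42)) = -4*(-6 + 39)/(-38 + 42) = -132/4 = -4*33/4 = -33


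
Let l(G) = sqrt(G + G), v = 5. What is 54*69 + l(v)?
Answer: 3726 + sqrt(10) ≈ 3729.2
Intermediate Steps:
l(G) = sqrt(2)*sqrt(G) (l(G) = sqrt(2*G) = sqrt(2)*sqrt(G))
54*69 + l(v) = 54*69 + sqrt(2)*sqrt(5) = 3726 + sqrt(10)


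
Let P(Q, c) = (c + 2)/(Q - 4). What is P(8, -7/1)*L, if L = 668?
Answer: -835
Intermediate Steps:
P(Q, c) = (2 + c)/(-4 + Q)
P(8, -7/1)*L = ((2 - 7/1)/(-4 + 8))*668 = ((2 - 7*1)/4)*668 = ((2 - 7)/4)*668 = ((1/4)*(-5))*668 = -5/4*668 = -835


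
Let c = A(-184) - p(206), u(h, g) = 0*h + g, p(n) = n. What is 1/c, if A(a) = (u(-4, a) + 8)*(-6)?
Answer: 1/850 ≈ 0.0011765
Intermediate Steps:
u(h, g) = g (u(h, g) = 0 + g = g)
A(a) = -48 - 6*a (A(a) = (a + 8)*(-6) = (8 + a)*(-6) = -48 - 6*a)
c = 850 (c = (-48 - 6*(-184)) - 1*206 = (-48 + 1104) - 206 = 1056 - 206 = 850)
1/c = 1/850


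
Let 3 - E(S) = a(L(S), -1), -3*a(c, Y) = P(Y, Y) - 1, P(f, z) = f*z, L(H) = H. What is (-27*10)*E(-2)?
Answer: -810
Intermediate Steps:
a(c, Y) = 1/3 - Y**2/3 (a(c, Y) = -(Y*Y - 1)/3 = -(Y**2 - 1)/3 = -(-1 + Y**2)/3 = 1/3 - Y**2/3)
E(S) = 3 (E(S) = 3 - (1/3 - 1/3*(-1)**2) = 3 - (1/3 - 1/3*1) = 3 - (1/3 - 1/3) = 3 - 1*0 = 3 + 0 = 3)
(-27*10)*E(-2) = -27*10*3 = -270*3 = -810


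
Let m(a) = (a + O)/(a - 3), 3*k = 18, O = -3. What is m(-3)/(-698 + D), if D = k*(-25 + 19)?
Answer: -1/734 ≈ -0.0013624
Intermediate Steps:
k = 6 (k = (⅓)*18 = 6)
D = -36 (D = 6*(-25 + 19) = 6*(-6) = -36)
m(a) = 1 (m(a) = (a - 3)/(a - 3) = (-3 + a)/(-3 + a) = 1)
m(-3)/(-698 + D) = 1/(-698 - 36) = 1/(-734) = -1/734*1 = -1/734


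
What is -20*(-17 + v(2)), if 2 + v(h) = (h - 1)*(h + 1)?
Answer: 320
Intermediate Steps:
v(h) = -2 + (1 + h)*(-1 + h) (v(h) = -2 + (h - 1)*(h + 1) = -2 + (-1 + h)*(1 + h) = -2 + (1 + h)*(-1 + h))
-20*(-17 + v(2)) = -20*(-17 + (-3 + 2²)) = -20*(-17 + (-3 + 4)) = -20*(-17 + 1) = -20*(-16) = 320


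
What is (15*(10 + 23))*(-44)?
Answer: -21780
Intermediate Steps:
(15*(10 + 23))*(-44) = (15*33)*(-44) = 495*(-44) = -21780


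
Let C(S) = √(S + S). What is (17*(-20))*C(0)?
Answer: 0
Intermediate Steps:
C(S) = √2*√S (C(S) = √(2*S) = √2*√S)
(17*(-20))*C(0) = (17*(-20))*(√2*√0) = -340*√2*0 = -340*0 = 0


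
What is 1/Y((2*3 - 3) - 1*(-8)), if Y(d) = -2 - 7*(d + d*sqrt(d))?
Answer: 79/58978 - 77*sqrt(11)/58978 ≈ -0.0029906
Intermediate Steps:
Y(d) = -2 - 7*d - 7*d**(3/2) (Y(d) = -2 - 7*(d + d**(3/2)) = -2 + (-7*d - 7*d**(3/2)) = -2 - 7*d - 7*d**(3/2))
1/Y((2*3 - 3) - 1*(-8)) = 1/(-2 - 7*((2*3 - 3) - 1*(-8)) - 7*((2*3 - 3) - 1*(-8))**(3/2)) = 1/(-2 - 7*((6 - 3) + 8) - 7*((6 - 3) + 8)**(3/2)) = 1/(-2 - 7*(3 + 8) - 7*(3 + 8)**(3/2)) = 1/(-2 - 7*11 - 77*sqrt(11)) = 1/(-2 - 77 - 77*sqrt(11)) = 1/(-79 - 77*sqrt(11))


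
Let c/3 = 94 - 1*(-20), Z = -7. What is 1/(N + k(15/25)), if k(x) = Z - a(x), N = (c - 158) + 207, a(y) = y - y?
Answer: 1/384 ≈ 0.0026042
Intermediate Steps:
a(y) = 0
c = 342 (c = 3*(94 - 1*(-20)) = 3*(94 + 20) = 3*114 = 342)
N = 391 (N = (342 - 158) + 207 = 184 + 207 = 391)
k(x) = -7 (k(x) = -7 - 1*0 = -7 + 0 = -7)
1/(N + k(15/25)) = 1/(391 - 7) = 1/384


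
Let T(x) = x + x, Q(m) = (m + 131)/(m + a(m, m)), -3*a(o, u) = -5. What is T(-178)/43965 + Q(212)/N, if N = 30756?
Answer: -2324385397/288917404380 ≈ -0.0080452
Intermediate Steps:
a(o, u) = 5/3 (a(o, u) = -⅓*(-5) = 5/3)
Q(m) = (131 + m)/(5/3 + m) (Q(m) = (m + 131)/(m + 5/3) = (131 + m)/(5/3 + m))
T(x) = 2*x
T(-178)/43965 + Q(212)/N = (2*(-178))/43965 + (3*(131 + 212)/(5 + 3*212))/30756 = -356*1/43965 + (3*343/(5 + 636))*(1/30756) = -356/43965 + (3*343/641)*(1/30756) = -356/43965 + (3*(1/641)*343)*(1/30756) = -356/43965 + (1029/641)*(1/30756) = -356/43965 + 343/6571532 = -2324385397/288917404380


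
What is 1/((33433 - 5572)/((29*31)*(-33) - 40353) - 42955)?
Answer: -23340/1002578987 ≈ -2.3280e-5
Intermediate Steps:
1/((33433 - 5572)/((29*31)*(-33) - 40353) - 42955) = 1/(27861/(899*(-33) - 40353) - 42955) = 1/(27861/(-29667 - 40353) - 42955) = 1/(27861/(-70020) - 42955) = 1/(27861*(-1/70020) - 42955) = 1/(-9287/23340 - 42955) = 1/(-1002578987/23340) = -23340/1002578987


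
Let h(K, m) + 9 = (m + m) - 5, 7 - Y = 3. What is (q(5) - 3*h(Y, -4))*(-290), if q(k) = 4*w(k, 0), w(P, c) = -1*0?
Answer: -19140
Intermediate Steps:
Y = 4 (Y = 7 - 1*3 = 7 - 3 = 4)
h(K, m) = -14 + 2*m (h(K, m) = -9 + ((m + m) - 5) = -9 + (2*m - 5) = -9 + (-5 + 2*m) = -14 + 2*m)
w(P, c) = 0
q(k) = 0 (q(k) = 4*0 = 0)
(q(5) - 3*h(Y, -4))*(-290) = (0 - 3*(-14 + 2*(-4)))*(-290) = (0 - 3*(-14 - 8))*(-290) = (0 - 3*(-22))*(-290) = (0 + 66)*(-290) = 66*(-290) = -19140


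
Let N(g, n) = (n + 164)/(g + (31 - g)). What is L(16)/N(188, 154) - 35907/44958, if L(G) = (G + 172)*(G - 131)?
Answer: -5023861531/2382774 ≈ -2108.4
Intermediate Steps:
N(g, n) = 164/31 + n/31 (N(g, n) = (164 + n)/31 = (164 + n)*(1/31) = 164/31 + n/31)
L(G) = (-131 + G)*(172 + G) (L(G) = (172 + G)*(-131 + G) = (-131 + G)*(172 + G))
L(16)/N(188, 154) - 35907/44958 = (-22532 + 16² + 41*16)/(164/31 + (1/31)*154) - 35907/44958 = (-22532 + 256 + 656)/(164/31 + 154/31) - 35907*1/44958 = -21620/318/31 - 11969/14986 = -21620*31/318 - 11969/14986 = -335110/159 - 11969/14986 = -5023861531/2382774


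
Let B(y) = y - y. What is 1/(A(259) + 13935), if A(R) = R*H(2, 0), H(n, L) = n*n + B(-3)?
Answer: 1/14971 ≈ 6.6796e-5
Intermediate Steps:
B(y) = 0
H(n, L) = n² (H(n, L) = n*n + 0 = n² + 0 = n²)
A(R) = 4*R (A(R) = R*2² = R*4 = 4*R)
1/(A(259) + 13935) = 1/(4*259 + 13935) = 1/(1036 + 13935) = 1/14971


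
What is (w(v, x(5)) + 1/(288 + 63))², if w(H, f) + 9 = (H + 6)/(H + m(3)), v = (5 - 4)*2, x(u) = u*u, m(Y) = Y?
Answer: 168532324/3080025 ≈ 54.718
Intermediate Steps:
x(u) = u²
v = 2 (v = 1*2 = 2)
w(H, f) = -9 + (6 + H)/(3 + H) (w(H, f) = -9 + (H + 6)/(H + 3) = -9 + (6 + H)/(3 + H))
(w(v, x(5)) + 1/(288 + 63))² = ((-21 - 8*2)/(3 + 2) + 1/(288 + 63))² = ((-21 - 16)/5 + 1/351)² = ((⅕)*(-37) + 1/351)² = (-37/5 + 1/351)² = (-12982/1755)² = 168532324/3080025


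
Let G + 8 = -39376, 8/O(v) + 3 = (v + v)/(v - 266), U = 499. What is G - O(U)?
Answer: -11777680/299 ≈ -39390.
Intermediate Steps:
O(v) = 8/(-3 + 2*v/(-266 + v)) (O(v) = 8/(-3 + (v + v)/(v - 266)) = 8/(-3 + (2*v)/(-266 + v)) = 8/(-3 + 2*v/(-266 + v)))
G = -39384 (G = -8 - 39376 = -39384)
G - O(U) = -39384 - 8*(266 - 1*499)/(-798 + 499) = -39384 - 8*(266 - 499)/(-299) = -39384 - 8*(-1)*(-233)/299 = -39384 - 1*1864/299 = -39384 - 1864/299 = -11777680/299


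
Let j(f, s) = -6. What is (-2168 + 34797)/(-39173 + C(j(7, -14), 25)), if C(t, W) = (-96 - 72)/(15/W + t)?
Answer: -293661/352277 ≈ -0.83361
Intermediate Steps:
C(t, W) = -168/(t + 15/W)
(-2168 + 34797)/(-39173 + C(j(7, -14), 25)) = (-2168 + 34797)/(-39173 - 168*25/(15 + 25*(-6))) = 32629/(-39173 - 168*25/(15 - 150)) = 32629/(-39173 - 168*25/(-135)) = 32629/(-39173 - 168*25*(-1/135)) = 32629/(-39173 + 280/9) = 32629/(-352277/9) = 32629*(-9/352277) = -293661/352277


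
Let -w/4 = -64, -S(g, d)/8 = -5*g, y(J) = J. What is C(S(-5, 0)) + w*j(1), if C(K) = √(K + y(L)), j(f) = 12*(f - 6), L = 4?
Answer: -15360 + 14*I ≈ -15360.0 + 14.0*I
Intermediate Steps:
S(g, d) = 40*g (S(g, d) = -(-40)*g = 40*g)
j(f) = -72 + 12*f (j(f) = 12*(-6 + f) = -72 + 12*f)
w = 256 (w = -4*(-64) = 256)
C(K) = √(4 + K) (C(K) = √(K + 4) = √(4 + K))
C(S(-5, 0)) + w*j(1) = √(4 + 40*(-5)) + 256*(-72 + 12*1) = √(4 - 200) + 256*(-72 + 12) = √(-196) + 256*(-60) = 14*I - 15360 = -15360 + 14*I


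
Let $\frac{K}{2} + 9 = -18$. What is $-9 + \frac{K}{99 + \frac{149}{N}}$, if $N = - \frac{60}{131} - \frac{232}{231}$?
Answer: $\frac{412713}{42647} \approx 9.6774$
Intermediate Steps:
$N = - \frac{44252}{30261}$ ($N = \left(-60\right) \frac{1}{131} - \frac{232}{231} = - \frac{60}{131} - \frac{232}{231} = - \frac{44252}{30261} \approx -1.4623$)
$K = -54$ ($K = -18 + 2 \left(-18\right) = -18 - 36 = -54$)
$-9 + \frac{K}{99 + \frac{149}{N}} = -9 + \frac{1}{99 + \frac{149}{- \frac{44252}{30261}}} \left(-54\right) = -9 + \frac{1}{99 + 149 \left(- \frac{30261}{44252}\right)} \left(-54\right) = -9 + \frac{1}{99 - \frac{4508889}{44252}} \left(-54\right) = -9 + \frac{1}{- \frac{127941}{44252}} \left(-54\right) = -9 - - \frac{796536}{42647} = -9 + \frac{796536}{42647} = \frac{412713}{42647}$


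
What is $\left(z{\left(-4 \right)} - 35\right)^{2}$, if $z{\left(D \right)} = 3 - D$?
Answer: $784$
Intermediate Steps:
$\left(z{\left(-4 \right)} - 35\right)^{2} = \left(\left(3 - -4\right) - 35\right)^{2} = \left(\left(3 + 4\right) - 35\right)^{2} = \left(7 - 35\right)^{2} = \left(-28\right)^{2} = 784$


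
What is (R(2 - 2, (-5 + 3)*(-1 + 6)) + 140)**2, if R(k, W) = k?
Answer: 19600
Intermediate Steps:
(R(2 - 2, (-5 + 3)*(-1 + 6)) + 140)**2 = ((2 - 2) + 140)**2 = (0 + 140)**2 = 140**2 = 19600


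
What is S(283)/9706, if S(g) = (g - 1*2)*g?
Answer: 79523/9706 ≈ 8.1932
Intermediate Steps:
S(g) = g*(-2 + g) (S(g) = (g - 2)*g = (-2 + g)*g = g*(-2 + g))
S(283)/9706 = (283*(-2 + 283))/9706 = (283*281)*(1/9706) = 79523*(1/9706) = 79523/9706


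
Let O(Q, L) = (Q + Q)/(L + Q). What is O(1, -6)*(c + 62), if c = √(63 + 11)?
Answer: -124/5 - 2*√74/5 ≈ -28.241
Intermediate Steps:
O(Q, L) = 2*Q/(L + Q) (O(Q, L) = (2*Q)/(L + Q) = 2*Q/(L + Q))
c = √74 ≈ 8.6023
O(1, -6)*(c + 62) = (2*1/(-6 + 1))*(√74 + 62) = (2*1/(-5))*(62 + √74) = (2*1*(-⅕))*(62 + √74) = -2*(62 + √74)/5 = -124/5 - 2*√74/5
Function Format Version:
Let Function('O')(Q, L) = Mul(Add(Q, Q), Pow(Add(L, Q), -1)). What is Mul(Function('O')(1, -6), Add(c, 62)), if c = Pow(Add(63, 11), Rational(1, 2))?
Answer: Add(Rational(-124, 5), Mul(Rational(-2, 5), Pow(74, Rational(1, 2)))) ≈ -28.241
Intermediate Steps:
Function('O')(Q, L) = Mul(2, Q, Pow(Add(L, Q), -1)) (Function('O')(Q, L) = Mul(Mul(2, Q), Pow(Add(L, Q), -1)) = Mul(2, Q, Pow(Add(L, Q), -1)))
c = Pow(74, Rational(1, 2)) ≈ 8.6023
Mul(Function('O')(1, -6), Add(c, 62)) = Mul(Mul(2, 1, Pow(Add(-6, 1), -1)), Add(Pow(74, Rational(1, 2)), 62)) = Mul(Mul(2, 1, Pow(-5, -1)), Add(62, Pow(74, Rational(1, 2)))) = Mul(Mul(2, 1, Rational(-1, 5)), Add(62, Pow(74, Rational(1, 2)))) = Mul(Rational(-2, 5), Add(62, Pow(74, Rational(1, 2)))) = Add(Rational(-124, 5), Mul(Rational(-2, 5), Pow(74, Rational(1, 2))))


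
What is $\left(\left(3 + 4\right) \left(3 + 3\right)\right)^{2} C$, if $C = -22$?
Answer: $-38808$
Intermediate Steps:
$\left(\left(3 + 4\right) \left(3 + 3\right)\right)^{2} C = \left(\left(3 + 4\right) \left(3 + 3\right)\right)^{2} \left(-22\right) = \left(7 \cdot 6\right)^{2} \left(-22\right) = 42^{2} \left(-22\right) = 1764 \left(-22\right) = -38808$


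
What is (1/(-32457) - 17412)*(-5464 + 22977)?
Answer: -9897319324205/32457 ≈ -3.0494e+8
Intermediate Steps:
(1/(-32457) - 17412)*(-5464 + 22977) = (-1/32457 - 17412)*17513 = -565141285/32457*17513 = -9897319324205/32457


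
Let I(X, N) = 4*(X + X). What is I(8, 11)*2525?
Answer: 161600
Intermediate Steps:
I(X, N) = 8*X (I(X, N) = 4*(2*X) = 8*X)
I(8, 11)*2525 = (8*8)*2525 = 64*2525 = 161600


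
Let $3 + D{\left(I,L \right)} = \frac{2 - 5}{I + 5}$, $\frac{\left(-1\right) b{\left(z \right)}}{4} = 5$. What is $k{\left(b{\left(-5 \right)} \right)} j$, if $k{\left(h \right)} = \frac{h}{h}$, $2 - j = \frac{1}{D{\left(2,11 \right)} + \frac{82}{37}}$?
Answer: $\frac{887}{314} \approx 2.8248$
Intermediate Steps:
$b{\left(z \right)} = -20$ ($b{\left(z \right)} = \left(-4\right) 5 = -20$)
$D{\left(I,L \right)} = -3 - \frac{3}{5 + I}$ ($D{\left(I,L \right)} = -3 + \frac{2 - 5}{I + 5} = -3 - \frac{3}{5 + I}$)
$j = \frac{887}{314}$ ($j = 2 - \frac{1}{\frac{3 \left(-6 - 2\right)}{5 + 2} + \frac{82}{37}} = 2 - \frac{1}{\frac{3 \left(-6 - 2\right)}{7} + 82 \cdot \frac{1}{37}} = 2 - \frac{1}{3 \cdot \frac{1}{7} \left(-8\right) + \frac{82}{37}} = 2 - \frac{1}{- \frac{24}{7} + \frac{82}{37}} = 2 - \frac{1}{- \frac{314}{259}} = 2 - - \frac{259}{314} = 2 + \frac{259}{314} = \frac{887}{314} \approx 2.8248$)
$k{\left(h \right)} = 1$
$k{\left(b{\left(-5 \right)} \right)} j = 1 \cdot \frac{887}{314} = \frac{887}{314}$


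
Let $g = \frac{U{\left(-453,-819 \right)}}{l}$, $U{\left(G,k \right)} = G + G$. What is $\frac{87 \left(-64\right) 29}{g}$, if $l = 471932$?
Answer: $\frac{12700633984}{151} \approx 8.411 \cdot 10^{7}$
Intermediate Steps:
$U{\left(G,k \right)} = 2 G$
$g = - \frac{453}{235966}$ ($g = \frac{2 \left(-453\right)}{471932} = \left(-906\right) \frac{1}{471932} = - \frac{453}{235966} \approx -0.0019198$)
$\frac{87 \left(-64\right) 29}{g} = \frac{87 \left(-64\right) 29}{- \frac{453}{235966}} = \left(-5568\right) 29 \left(- \frac{235966}{453}\right) = \left(-161472\right) \left(- \frac{235966}{453}\right) = \frac{12700633984}{151}$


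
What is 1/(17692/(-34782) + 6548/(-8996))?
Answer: -39112359/48363721 ≈ -0.80871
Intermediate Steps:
1/(17692/(-34782) + 6548/(-8996)) = 1/(17692*(-1/34782) + 6548*(-1/8996)) = 1/(-8846/17391 - 1637/2249) = 1/(-48363721/39112359) = -39112359/48363721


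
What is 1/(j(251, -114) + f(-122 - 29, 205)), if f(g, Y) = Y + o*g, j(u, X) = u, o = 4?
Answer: -1/148 ≈ -0.0067568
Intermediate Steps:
f(g, Y) = Y + 4*g
1/(j(251, -114) + f(-122 - 29, 205)) = 1/(251 + (205 + 4*(-122 - 29))) = 1/(251 + (205 + 4*(-151))) = 1/(251 + (205 - 604)) = 1/(251 - 399) = 1/(-148) = -1/148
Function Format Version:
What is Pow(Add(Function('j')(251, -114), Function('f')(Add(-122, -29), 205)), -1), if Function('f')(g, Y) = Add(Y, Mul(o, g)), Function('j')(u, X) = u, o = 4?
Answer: Rational(-1, 148) ≈ -0.0067568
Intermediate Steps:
Function('f')(g, Y) = Add(Y, Mul(4, g))
Pow(Add(Function('j')(251, -114), Function('f')(Add(-122, -29), 205)), -1) = Pow(Add(251, Add(205, Mul(4, Add(-122, -29)))), -1) = Pow(Add(251, Add(205, Mul(4, -151))), -1) = Pow(Add(251, Add(205, -604)), -1) = Pow(Add(251, -399), -1) = Pow(-148, -1) = Rational(-1, 148)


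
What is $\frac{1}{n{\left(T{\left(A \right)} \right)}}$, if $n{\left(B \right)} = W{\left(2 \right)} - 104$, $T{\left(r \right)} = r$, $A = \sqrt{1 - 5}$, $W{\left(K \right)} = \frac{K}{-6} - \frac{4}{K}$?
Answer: $- \frac{3}{319} \approx -0.0094044$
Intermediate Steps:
$W{\left(K \right)} = - \frac{4}{K} - \frac{K}{6}$ ($W{\left(K \right)} = K \left(- \frac{1}{6}\right) - \frac{4}{K} = - \frac{K}{6} - \frac{4}{K} = - \frac{4}{K} - \frac{K}{6}$)
$A = 2 i$ ($A = \sqrt{-4} = 2 i \approx 2.0 i$)
$n{\left(B \right)} = - \frac{319}{3}$ ($n{\left(B \right)} = \left(- \frac{4}{2} - \frac{1}{3}\right) - 104 = \left(\left(-4\right) \frac{1}{2} - \frac{1}{3}\right) - 104 = \left(-2 - \frac{1}{3}\right) - 104 = - \frac{7}{3} - 104 = - \frac{319}{3}$)
$\frac{1}{n{\left(T{\left(A \right)} \right)}} = \frac{1}{- \frac{319}{3}} = - \frac{3}{319}$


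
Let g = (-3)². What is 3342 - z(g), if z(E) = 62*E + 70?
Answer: 2714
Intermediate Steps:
g = 9
z(E) = 70 + 62*E
3342 - z(g) = 3342 - (70 + 62*9) = 3342 - (70 + 558) = 3342 - 1*628 = 3342 - 628 = 2714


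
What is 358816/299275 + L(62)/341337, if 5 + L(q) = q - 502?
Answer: 122343999617/102153630675 ≈ 1.1976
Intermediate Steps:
L(q) = -507 + q (L(q) = -5 + (q - 502) = -5 + (-502 + q) = -507 + q)
358816/299275 + L(62)/341337 = 358816/299275 + (-507 + 62)/341337 = 358816*(1/299275) - 445*1/341337 = 358816/299275 - 445/341337 = 122343999617/102153630675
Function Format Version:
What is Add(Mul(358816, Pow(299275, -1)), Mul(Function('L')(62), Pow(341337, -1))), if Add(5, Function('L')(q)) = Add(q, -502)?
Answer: Rational(122343999617, 102153630675) ≈ 1.1976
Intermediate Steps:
Function('L')(q) = Add(-507, q) (Function('L')(q) = Add(-5, Add(q, -502)) = Add(-5, Add(-502, q)) = Add(-507, q))
Add(Mul(358816, Pow(299275, -1)), Mul(Function('L')(62), Pow(341337, -1))) = Add(Mul(358816, Pow(299275, -1)), Mul(Add(-507, 62), Pow(341337, -1))) = Add(Mul(358816, Rational(1, 299275)), Mul(-445, Rational(1, 341337))) = Add(Rational(358816, 299275), Rational(-445, 341337)) = Rational(122343999617, 102153630675)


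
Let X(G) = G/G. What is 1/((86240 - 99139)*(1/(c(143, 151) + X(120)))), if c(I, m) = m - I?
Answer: -9/12899 ≈ -0.00069773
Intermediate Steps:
X(G) = 1
1/((86240 - 99139)*(1/(c(143, 151) + X(120)))) = 1/((86240 - 99139)*(1/((151 - 1*143) + 1))) = 1/((-12899)*(1/((151 - 143) + 1))) = -1/(12899*(1/(8 + 1))) = -1/(12899*(1/9)) = -1/(12899*⅑) = -1/12899*9 = -9/12899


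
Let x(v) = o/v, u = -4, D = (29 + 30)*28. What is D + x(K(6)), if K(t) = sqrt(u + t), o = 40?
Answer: 1652 + 20*sqrt(2) ≈ 1680.3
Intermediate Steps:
D = 1652 (D = 59*28 = 1652)
K(t) = sqrt(-4 + t)
x(v) = 40/v
D + x(K(6)) = 1652 + 40/(sqrt(-4 + 6)) = 1652 + 40/(sqrt(2)) = 1652 + 40*(sqrt(2)/2) = 1652 + 20*sqrt(2)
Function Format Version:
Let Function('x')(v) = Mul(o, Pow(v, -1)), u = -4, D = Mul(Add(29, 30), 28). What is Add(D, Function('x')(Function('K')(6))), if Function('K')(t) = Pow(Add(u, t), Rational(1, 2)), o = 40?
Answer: Add(1652, Mul(20, Pow(2, Rational(1, 2)))) ≈ 1680.3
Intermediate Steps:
D = 1652 (D = Mul(59, 28) = 1652)
Function('K')(t) = Pow(Add(-4, t), Rational(1, 2))
Function('x')(v) = Mul(40, Pow(v, -1))
Add(D, Function('x')(Function('K')(6))) = Add(1652, Mul(40, Pow(Pow(Add(-4, 6), Rational(1, 2)), -1))) = Add(1652, Mul(40, Pow(Pow(2, Rational(1, 2)), -1))) = Add(1652, Mul(40, Mul(Rational(1, 2), Pow(2, Rational(1, 2))))) = Add(1652, Mul(20, Pow(2, Rational(1, 2))))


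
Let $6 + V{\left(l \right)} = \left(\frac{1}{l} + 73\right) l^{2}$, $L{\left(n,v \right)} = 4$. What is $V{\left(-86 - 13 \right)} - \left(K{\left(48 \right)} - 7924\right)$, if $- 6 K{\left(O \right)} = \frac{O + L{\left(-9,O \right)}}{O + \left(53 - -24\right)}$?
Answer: $\frac{271234526}{375} \approx 7.2329 \cdot 10^{5}$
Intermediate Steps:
$K{\left(O \right)} = - \frac{4 + O}{6 \left(77 + O\right)}$ ($K{\left(O \right)} = - \frac{\left(O + 4\right) \frac{1}{O + \left(53 - -24\right)}}{6} = - \frac{\left(4 + O\right) \frac{1}{O + \left(53 + 24\right)}}{6} = - \frac{\left(4 + O\right) \frac{1}{O + 77}}{6} = - \frac{\left(4 + O\right) \frac{1}{77 + O}}{6} = - \frac{\frac{1}{77 + O} \left(4 + O\right)}{6} = - \frac{4 + O}{6 \left(77 + O\right)}$)
$V{\left(l \right)} = -6 + l^{2} \left(73 + \frac{1}{l}\right)$ ($V{\left(l \right)} = -6 + \left(\frac{1}{l} + 73\right) l^{2} = -6 + \left(73 + \frac{1}{l}\right) l^{2} = -6 + l^{2} \left(73 + \frac{1}{l}\right)$)
$V{\left(-86 - 13 \right)} - \left(K{\left(48 \right)} - 7924\right) = \left(-6 - 99 + 73 \left(-86 - 13\right)^{2}\right) - \left(\frac{-4 - 48}{6 \left(77 + 48\right)} - 7924\right) = \left(-6 - 99 + 73 \left(-99\right)^{2}\right) - \left(\frac{-4 - 48}{6 \cdot 125} - 7924\right) = \left(-6 - 99 + 73 \cdot 9801\right) - \left(\frac{1}{6} \cdot \frac{1}{125} \left(-52\right) - 7924\right) = \left(-6 - 99 + 715473\right) - \left(- \frac{26}{375} - 7924\right) = 715368 - - \frac{2971526}{375} = 715368 + \frac{2971526}{375} = \frac{271234526}{375}$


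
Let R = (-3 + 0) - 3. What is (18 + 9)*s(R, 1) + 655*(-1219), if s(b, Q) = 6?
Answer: -798283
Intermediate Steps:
R = -6 (R = -3 - 3 = -6)
(18 + 9)*s(R, 1) + 655*(-1219) = (18 + 9)*6 + 655*(-1219) = 27*6 - 798445 = 162 - 798445 = -798283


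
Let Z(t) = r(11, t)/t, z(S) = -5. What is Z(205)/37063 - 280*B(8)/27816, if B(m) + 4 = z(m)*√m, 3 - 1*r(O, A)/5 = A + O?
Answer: 212001019/5283590091 + 350*√2/3477 ≈ 0.18248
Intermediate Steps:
r(O, A) = 15 - 5*A - 5*O (r(O, A) = 15 - 5*(A + O) = 15 + (-5*A - 5*O) = 15 - 5*A - 5*O)
Z(t) = (-40 - 5*t)/t (Z(t) = (15 - 5*t - 5*11)/t = (15 - 5*t - 55)/t = (-40 - 5*t)/t)
B(m) = -4 - 5*√m
Z(205)/37063 - 280*B(8)/27816 = (-5 - 40/205)/37063 - 280*(-4 - 10*√2)/27816 = (-5 - 40*1/205)*(1/37063) - 280*(-4 - 10*√2)*(1/27816) = (-5 - 8/41)*(1/37063) - 280*(-4 - 10*√2)*(1/27816) = -213/41*1/37063 + (1120 + 2800*√2)*(1/27816) = -213/1519583 + (140/3477 + 350*√2/3477) = 212001019/5283590091 + 350*√2/3477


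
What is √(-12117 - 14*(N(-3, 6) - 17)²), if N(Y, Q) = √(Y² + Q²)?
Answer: √(-16793 + 1428*√5) ≈ 116.62*I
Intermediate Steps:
N(Y, Q) = √(Q² + Y²)
√(-12117 - 14*(N(-3, 6) - 17)²) = √(-12117 - 14*(√(6² + (-3)²) - 17)²) = √(-12117 - 14*(√(36 + 9) - 17)²) = √(-12117 - 14*(√45 - 17)²) = √(-12117 - 14*(3*√5 - 17)²) = √(-12117 - 14*(-17 + 3*√5)²)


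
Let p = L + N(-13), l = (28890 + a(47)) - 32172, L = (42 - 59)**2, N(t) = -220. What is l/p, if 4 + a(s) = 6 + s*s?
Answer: -357/23 ≈ -15.522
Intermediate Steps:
a(s) = 2 + s**2 (a(s) = -4 + (6 + s*s) = -4 + (6 + s**2) = 2 + s**2)
L = 289 (L = (-17)**2 = 289)
l = -1071 (l = (28890 + (2 + 47**2)) - 32172 = (28890 + (2 + 2209)) - 32172 = (28890 + 2211) - 32172 = 31101 - 32172 = -1071)
p = 69 (p = 289 - 220 = 69)
l/p = -1071/69 = -1071*1/69 = -357/23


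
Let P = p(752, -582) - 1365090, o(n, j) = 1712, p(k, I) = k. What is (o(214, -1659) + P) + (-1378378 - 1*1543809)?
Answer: -4284813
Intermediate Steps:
P = -1364338 (P = 752 - 1365090 = -1364338)
(o(214, -1659) + P) + (-1378378 - 1*1543809) = (1712 - 1364338) + (-1378378 - 1*1543809) = -1362626 + (-1378378 - 1543809) = -1362626 - 2922187 = -4284813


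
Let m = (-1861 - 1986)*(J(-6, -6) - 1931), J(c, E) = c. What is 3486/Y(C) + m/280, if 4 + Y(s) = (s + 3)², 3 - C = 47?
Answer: 4165791561/156520 ≈ 26615.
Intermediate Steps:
C = -44 (C = 3 - 1*47 = 3 - 47 = -44)
Y(s) = -4 + (3 + s)² (Y(s) = -4 + (s + 3)² = -4 + (3 + s)²)
m = 7451639 (m = (-1861 - 1986)*(-6 - 1931) = -3847*(-1937) = 7451639)
3486/Y(C) + m/280 = 3486/(-4 + (3 - 44)²) + 7451639/280 = 3486/(-4 + (-41)²) + 7451639*(1/280) = 3486/(-4 + 1681) + 7451639/280 = 3486/1677 + 7451639/280 = 3486*(1/1677) + 7451639/280 = 1162/559 + 7451639/280 = 4165791561/156520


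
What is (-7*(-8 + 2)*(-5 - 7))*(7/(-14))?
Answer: 252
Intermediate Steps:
(-7*(-8 + 2)*(-5 - 7))*(7/(-14)) = (-(-42)*(-12))*(7*(-1/14)) = -7*72*(-½) = -504*(-½) = 252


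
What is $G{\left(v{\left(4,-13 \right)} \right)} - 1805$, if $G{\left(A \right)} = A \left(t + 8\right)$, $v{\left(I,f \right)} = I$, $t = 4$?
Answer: $-1757$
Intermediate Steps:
$G{\left(A \right)} = 12 A$ ($G{\left(A \right)} = A \left(4 + 8\right) = A 12 = 12 A$)
$G{\left(v{\left(4,-13 \right)} \right)} - 1805 = 12 \cdot 4 - 1805 = 48 - 1805 = -1757$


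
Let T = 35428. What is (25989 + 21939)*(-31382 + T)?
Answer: 193916688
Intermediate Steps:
(25989 + 21939)*(-31382 + T) = (25989 + 21939)*(-31382 + 35428) = 47928*4046 = 193916688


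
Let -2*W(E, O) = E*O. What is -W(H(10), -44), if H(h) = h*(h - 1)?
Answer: -1980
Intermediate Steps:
H(h) = h*(-1 + h)
W(E, O) = -E*O/2
-W(H(10), -44) = -(-1)*10*(-1 + 10)*(-44)/2 = -(-1)*10*9*(-44)/2 = -(-1)*90*(-44)/2 = -1*1980 = -1980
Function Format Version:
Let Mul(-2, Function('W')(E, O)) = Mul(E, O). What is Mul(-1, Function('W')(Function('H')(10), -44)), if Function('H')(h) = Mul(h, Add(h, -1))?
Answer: -1980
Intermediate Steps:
Function('H')(h) = Mul(h, Add(-1, h))
Function('W')(E, O) = Mul(Rational(-1, 2), E, O) (Function('W')(E, O) = Mul(Rational(-1, 2), Mul(E, O)) = Mul(Rational(-1, 2), E, O))
Mul(-1, Function('W')(Function('H')(10), -44)) = Mul(-1, Mul(Rational(-1, 2), Mul(10, Add(-1, 10)), -44)) = Mul(-1, Mul(Rational(-1, 2), Mul(10, 9), -44)) = Mul(-1, Mul(Rational(-1, 2), 90, -44)) = Mul(-1, 1980) = -1980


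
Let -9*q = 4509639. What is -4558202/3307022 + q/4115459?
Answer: -10208073132640/6804956726549 ≈ -1.5001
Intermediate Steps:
q = -501071 (q = -⅑*4509639 = -501071)
-4558202/3307022 + q/4115459 = -4558202/3307022 - 501071/4115459 = -4558202*1/3307022 - 501071*1/4115459 = -2279101/1653511 - 501071/4115459 = -10208073132640/6804956726549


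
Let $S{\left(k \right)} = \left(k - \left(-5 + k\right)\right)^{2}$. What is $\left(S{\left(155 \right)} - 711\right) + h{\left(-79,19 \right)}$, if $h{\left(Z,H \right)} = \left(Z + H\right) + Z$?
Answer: $-825$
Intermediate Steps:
$h{\left(Z,H \right)} = H + 2 Z$ ($h{\left(Z,H \right)} = \left(H + Z\right) + Z = H + 2 Z$)
$S{\left(k \right)} = 25$ ($S{\left(k \right)} = 5^{2} = 25$)
$\left(S{\left(155 \right)} - 711\right) + h{\left(-79,19 \right)} = \left(25 - 711\right) + \left(19 + 2 \left(-79\right)\right) = -686 + \left(19 - 158\right) = -686 - 139 = -825$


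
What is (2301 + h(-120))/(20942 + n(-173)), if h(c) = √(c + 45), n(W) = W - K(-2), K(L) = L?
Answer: 2301/20771 + 5*I*√3/20771 ≈ 0.11078 + 0.00041694*I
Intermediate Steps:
n(W) = 2 + W (n(W) = W - 1*(-2) = W + 2 = 2 + W)
h(c) = √(45 + c)
(2301 + h(-120))/(20942 + n(-173)) = (2301 + √(45 - 120))/(20942 + (2 - 173)) = (2301 + √(-75))/(20942 - 171) = (2301 + 5*I*√3)/20771 = (2301 + 5*I*√3)*(1/20771) = 2301/20771 + 5*I*√3/20771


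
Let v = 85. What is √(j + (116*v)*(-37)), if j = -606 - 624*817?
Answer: I*√875234 ≈ 935.54*I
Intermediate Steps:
j = -510414 (j = -606 - 509808 = -510414)
√(j + (116*v)*(-37)) = √(-510414 + (116*85)*(-37)) = √(-510414 + 9860*(-37)) = √(-510414 - 364820) = √(-875234) = I*√875234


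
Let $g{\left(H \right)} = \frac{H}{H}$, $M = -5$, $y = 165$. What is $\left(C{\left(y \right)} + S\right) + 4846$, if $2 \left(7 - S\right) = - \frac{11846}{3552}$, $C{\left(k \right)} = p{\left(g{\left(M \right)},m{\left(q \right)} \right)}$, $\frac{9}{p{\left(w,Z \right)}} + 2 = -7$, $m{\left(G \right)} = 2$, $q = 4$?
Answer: $\frac{17240227}{3552} \approx 4853.7$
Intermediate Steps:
$g{\left(H \right)} = 1$
$p{\left(w,Z \right)} = -1$ ($p{\left(w,Z \right)} = \frac{9}{-2 - 7} = \frac{9}{-9} = 9 \left(- \frac{1}{9}\right) = -1$)
$C{\left(k \right)} = -1$
$S = \frac{30787}{3552}$ ($S = 7 - \frac{\left(-11846\right) \frac{1}{3552}}{2} = 7 - - \frac{5923}{3552} = 7 + \frac{5923}{3552} = \frac{30787}{3552} \approx 8.6675$)
$\left(C{\left(y \right)} + S\right) + 4846 = \left(-1 + \frac{30787}{3552}\right) + 4846 = \frac{27235}{3552} + 4846 = \frac{17240227}{3552}$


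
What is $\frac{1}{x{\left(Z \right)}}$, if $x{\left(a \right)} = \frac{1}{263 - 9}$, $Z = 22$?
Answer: $254$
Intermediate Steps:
$x{\left(a \right)} = \frac{1}{254}$
$\frac{1}{x{\left(Z \right)}} = \frac{1}{\frac{1}{254}} = 254$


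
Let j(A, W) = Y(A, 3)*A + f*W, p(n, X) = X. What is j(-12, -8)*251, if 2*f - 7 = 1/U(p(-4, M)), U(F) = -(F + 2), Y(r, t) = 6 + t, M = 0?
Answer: -33634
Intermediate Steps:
U(F) = -2 - F (U(F) = -(2 + F) = -2 - F)
f = 13/4 (f = 7/2 + 1/(2*(-2 - 1*0)) = 7/2 + 1/(2*(-2 + 0)) = 7/2 + (½)/(-2) = 7/2 + (½)*(-½) = 7/2 - ¼ = 13/4 ≈ 3.2500)
j(A, W) = 9*A + 13*W/4 (j(A, W) = (6 + 3)*A + 13*W/4 = 9*A + 13*W/4)
j(-12, -8)*251 = (9*(-12) + (13/4)*(-8))*251 = (-108 - 26)*251 = -134*251 = -33634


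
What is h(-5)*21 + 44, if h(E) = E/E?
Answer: 65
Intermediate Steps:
h(E) = 1
h(-5)*21 + 44 = 1*21 + 44 = 21 + 44 = 65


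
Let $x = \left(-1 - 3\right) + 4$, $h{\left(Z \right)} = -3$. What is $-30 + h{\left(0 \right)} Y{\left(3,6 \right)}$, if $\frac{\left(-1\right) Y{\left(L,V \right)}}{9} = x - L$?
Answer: $-111$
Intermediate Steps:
$x = 0$ ($x = -4 + 4 = 0$)
$Y{\left(L,V \right)} = 9 L$ ($Y{\left(L,V \right)} = - 9 \left(0 - L\right) = - 9 \left(- L\right) = 9 L$)
$-30 + h{\left(0 \right)} Y{\left(3,6 \right)} = -30 - 3 \cdot 9 \cdot 3 = -30 - 81 = -111$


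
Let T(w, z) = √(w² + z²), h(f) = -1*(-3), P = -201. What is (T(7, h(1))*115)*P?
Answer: -23115*√58 ≈ -1.7604e+5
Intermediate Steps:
h(f) = 3
(T(7, h(1))*115)*P = (√(7² + 3²)*115)*(-201) = (√(49 + 9)*115)*(-201) = (√58*115)*(-201) = (115*√58)*(-201) = -23115*√58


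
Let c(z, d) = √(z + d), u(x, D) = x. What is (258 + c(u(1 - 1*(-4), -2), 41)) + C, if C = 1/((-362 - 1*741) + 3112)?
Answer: 518323/2009 + √46 ≈ 264.78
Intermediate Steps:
c(z, d) = √(d + z)
C = 1/2009 (C = 1/((-362 - 741) + 3112) = 1/(-1103 + 3112) = 1/2009 ≈ 0.00049776)
(258 + c(u(1 - 1*(-4), -2), 41)) + C = (258 + √(41 + (1 - 1*(-4)))) + 1/2009 = (258 + √(41 + (1 + 4))) + 1/2009 = (258 + √(41 + 5)) + 1/2009 = (258 + √46) + 1/2009 = 518323/2009 + √46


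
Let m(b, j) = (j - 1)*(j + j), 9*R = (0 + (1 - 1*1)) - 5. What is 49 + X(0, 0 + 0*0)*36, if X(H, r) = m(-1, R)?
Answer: 1001/9 ≈ 111.22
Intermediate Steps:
R = -5/9 (R = ((0 + (1 - 1*1)) - 5)/9 = ((0 + (1 - 1)) - 5)/9 = ((0 + 0) - 5)/9 = (0 - 5)/9 = (⅑)*(-5) = -5/9 ≈ -0.55556)
m(b, j) = 2*j*(-1 + j) (m(b, j) = (-1 + j)*(2*j) = 2*j*(-1 + j))
X(H, r) = 140/81 (X(H, r) = 2*(-5/9)*(-1 - 5/9) = 2*(-5/9)*(-14/9) = 140/81)
49 + X(0, 0 + 0*0)*36 = 49 + (140/81)*36 = 49 + 560/9 = 1001/9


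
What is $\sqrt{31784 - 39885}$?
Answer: $i \sqrt{8101} \approx 90.006 i$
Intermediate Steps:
$\sqrt{31784 - 39885} = \sqrt{-8101} = i \sqrt{8101}$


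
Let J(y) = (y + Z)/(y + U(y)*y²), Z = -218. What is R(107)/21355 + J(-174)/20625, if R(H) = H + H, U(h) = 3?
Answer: 40011572134/3992827100625 ≈ 0.010021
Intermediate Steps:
R(H) = 2*H
J(y) = (-218 + y)/(y + 3*y²) (J(y) = (y - 218)/(y + 3*y²) = (-218 + y)/(y + 3*y²))
R(107)/21355 + J(-174)/20625 = (2*107)/21355 + ((-218 - 174)/((-174)*(1 + 3*(-174))))/20625 = 214*(1/21355) - 1/174*(-392)/(1 - 522)*(1/20625) = 214/21355 - 1/174*(-392)/(-521)*(1/20625) = 214/21355 - 1/174*(-1/521)*(-392)*(1/20625) = 214/21355 - 196/45327*1/20625 = 214/21355 - 196/934869375 = 40011572134/3992827100625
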